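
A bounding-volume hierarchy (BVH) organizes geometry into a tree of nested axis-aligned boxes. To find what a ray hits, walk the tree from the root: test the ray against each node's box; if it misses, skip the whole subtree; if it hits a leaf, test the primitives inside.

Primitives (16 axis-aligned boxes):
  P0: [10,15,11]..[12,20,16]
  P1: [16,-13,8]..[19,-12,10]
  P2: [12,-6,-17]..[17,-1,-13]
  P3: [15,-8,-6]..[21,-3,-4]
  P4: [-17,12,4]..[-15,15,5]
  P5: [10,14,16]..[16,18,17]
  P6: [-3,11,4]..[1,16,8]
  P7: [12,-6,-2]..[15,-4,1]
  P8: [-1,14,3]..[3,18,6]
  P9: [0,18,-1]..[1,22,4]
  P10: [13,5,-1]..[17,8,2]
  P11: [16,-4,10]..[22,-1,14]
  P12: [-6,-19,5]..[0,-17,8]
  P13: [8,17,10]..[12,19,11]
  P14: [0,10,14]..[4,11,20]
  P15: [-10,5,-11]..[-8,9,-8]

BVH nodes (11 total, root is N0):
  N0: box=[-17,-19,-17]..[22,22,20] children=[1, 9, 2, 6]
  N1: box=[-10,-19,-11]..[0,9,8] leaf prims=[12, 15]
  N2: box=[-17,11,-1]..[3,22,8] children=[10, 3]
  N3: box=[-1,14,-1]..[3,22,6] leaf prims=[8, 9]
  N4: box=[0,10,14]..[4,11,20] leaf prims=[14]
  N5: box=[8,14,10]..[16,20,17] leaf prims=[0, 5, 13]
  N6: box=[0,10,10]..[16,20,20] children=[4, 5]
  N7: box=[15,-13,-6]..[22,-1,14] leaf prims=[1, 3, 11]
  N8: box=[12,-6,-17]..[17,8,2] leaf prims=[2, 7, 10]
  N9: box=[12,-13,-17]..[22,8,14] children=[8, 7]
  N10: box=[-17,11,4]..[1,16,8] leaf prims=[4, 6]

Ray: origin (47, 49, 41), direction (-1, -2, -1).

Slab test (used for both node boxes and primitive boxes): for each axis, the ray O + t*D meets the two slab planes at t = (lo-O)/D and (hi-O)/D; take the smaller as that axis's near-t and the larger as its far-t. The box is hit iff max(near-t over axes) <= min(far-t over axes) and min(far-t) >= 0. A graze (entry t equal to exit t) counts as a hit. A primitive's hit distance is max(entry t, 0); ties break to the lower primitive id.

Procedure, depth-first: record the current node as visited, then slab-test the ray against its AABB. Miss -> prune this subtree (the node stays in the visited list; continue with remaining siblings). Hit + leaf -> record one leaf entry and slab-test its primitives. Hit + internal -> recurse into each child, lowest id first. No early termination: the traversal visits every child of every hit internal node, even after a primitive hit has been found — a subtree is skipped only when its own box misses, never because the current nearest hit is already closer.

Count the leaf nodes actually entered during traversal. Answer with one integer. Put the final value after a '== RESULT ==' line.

Traverse from the root:
N0 x:[25,64] y:[27/2,34] z:[21,58] -> hit [25,34], descend [1, 2, 6, 9]
  N1 x:[47,57] y:[20,34] z:[33,52] -> miss, prune
  N2 x:[44,64] y:[27/2,19] z:[33,42] -> miss, prune
  N6 x:[31,47] y:[29/2,39/2] z:[21,31] -> miss, prune
  N9 x:[25,35] y:[41/2,31] z:[27,58] -> hit [27,31], descend [7, 8]
    N7 x:[25,32] y:[25,31] z:[27,47] -> hit [27,31] leaf, test {P1@t=31, P3(miss), P11(miss)}
    N8 x:[30,35] y:[41/2,55/2] z:[39,58] -> miss, prune

7 AABB tests over nodes [0, 1, 2, 6, 9, 7, 8]; 1 leaf entered; closest P1.

== RESULT ==
1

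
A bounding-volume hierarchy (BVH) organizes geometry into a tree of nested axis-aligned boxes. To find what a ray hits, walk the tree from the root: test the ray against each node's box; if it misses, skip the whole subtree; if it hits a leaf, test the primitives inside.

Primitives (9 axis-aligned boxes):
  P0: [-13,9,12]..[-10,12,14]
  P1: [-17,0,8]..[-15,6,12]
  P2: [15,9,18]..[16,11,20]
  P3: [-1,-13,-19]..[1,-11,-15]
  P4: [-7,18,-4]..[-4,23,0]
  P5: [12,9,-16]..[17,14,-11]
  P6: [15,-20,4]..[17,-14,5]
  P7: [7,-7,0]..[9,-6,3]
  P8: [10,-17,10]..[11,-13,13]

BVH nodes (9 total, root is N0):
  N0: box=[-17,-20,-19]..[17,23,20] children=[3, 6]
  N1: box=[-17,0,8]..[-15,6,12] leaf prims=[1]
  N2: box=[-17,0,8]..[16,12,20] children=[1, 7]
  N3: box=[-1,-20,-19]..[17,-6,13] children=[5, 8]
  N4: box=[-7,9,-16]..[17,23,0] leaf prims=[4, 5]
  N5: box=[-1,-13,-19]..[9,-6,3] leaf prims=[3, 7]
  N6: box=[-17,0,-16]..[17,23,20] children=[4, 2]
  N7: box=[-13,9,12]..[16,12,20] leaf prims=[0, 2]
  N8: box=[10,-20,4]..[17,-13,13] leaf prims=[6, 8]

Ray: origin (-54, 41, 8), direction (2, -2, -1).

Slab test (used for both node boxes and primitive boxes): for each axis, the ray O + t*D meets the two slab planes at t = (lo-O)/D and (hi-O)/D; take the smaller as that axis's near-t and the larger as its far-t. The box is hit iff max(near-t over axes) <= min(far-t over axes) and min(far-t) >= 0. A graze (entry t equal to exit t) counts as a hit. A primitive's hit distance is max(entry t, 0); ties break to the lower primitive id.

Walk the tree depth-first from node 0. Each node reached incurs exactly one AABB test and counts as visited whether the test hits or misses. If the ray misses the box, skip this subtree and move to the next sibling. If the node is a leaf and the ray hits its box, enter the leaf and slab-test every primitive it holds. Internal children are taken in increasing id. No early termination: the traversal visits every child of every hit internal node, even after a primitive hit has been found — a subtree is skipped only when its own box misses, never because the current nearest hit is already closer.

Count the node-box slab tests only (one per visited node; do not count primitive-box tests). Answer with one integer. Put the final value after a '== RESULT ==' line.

Traverse from the root:
N0 x:[37/2,71/2] y:[9,61/2] z:[-12,27] -> hit [37/2,27], descend [3, 6]
  N3 x:[53/2,71/2] y:[47/2,61/2] z:[-5,27] -> hit [53/2,27], descend [5, 8]
    N5 x:[53/2,63/2] y:[47/2,27] z:[5,27] -> hit [53/2,27] leaf, test {P3@t=53/2, P7(miss)}
    N8 x:[32,71/2] y:[27,61/2] z:[-5,4] -> miss, prune
  N6 x:[37/2,71/2] y:[9,41/2] z:[-12,24] -> hit [37/2,41/2], descend [2, 4]
    N2 x:[37/2,35] y:[29/2,41/2] z:[-12,0] -> miss, prune
    N4 x:[47/2,71/2] y:[9,16] z:[8,24] -> miss, prune

Visited [0, 3, 5, 8, 6, 2, 4]. Tests: 7 box, 1 leaf. Nearest: P3.

== RESULT ==
7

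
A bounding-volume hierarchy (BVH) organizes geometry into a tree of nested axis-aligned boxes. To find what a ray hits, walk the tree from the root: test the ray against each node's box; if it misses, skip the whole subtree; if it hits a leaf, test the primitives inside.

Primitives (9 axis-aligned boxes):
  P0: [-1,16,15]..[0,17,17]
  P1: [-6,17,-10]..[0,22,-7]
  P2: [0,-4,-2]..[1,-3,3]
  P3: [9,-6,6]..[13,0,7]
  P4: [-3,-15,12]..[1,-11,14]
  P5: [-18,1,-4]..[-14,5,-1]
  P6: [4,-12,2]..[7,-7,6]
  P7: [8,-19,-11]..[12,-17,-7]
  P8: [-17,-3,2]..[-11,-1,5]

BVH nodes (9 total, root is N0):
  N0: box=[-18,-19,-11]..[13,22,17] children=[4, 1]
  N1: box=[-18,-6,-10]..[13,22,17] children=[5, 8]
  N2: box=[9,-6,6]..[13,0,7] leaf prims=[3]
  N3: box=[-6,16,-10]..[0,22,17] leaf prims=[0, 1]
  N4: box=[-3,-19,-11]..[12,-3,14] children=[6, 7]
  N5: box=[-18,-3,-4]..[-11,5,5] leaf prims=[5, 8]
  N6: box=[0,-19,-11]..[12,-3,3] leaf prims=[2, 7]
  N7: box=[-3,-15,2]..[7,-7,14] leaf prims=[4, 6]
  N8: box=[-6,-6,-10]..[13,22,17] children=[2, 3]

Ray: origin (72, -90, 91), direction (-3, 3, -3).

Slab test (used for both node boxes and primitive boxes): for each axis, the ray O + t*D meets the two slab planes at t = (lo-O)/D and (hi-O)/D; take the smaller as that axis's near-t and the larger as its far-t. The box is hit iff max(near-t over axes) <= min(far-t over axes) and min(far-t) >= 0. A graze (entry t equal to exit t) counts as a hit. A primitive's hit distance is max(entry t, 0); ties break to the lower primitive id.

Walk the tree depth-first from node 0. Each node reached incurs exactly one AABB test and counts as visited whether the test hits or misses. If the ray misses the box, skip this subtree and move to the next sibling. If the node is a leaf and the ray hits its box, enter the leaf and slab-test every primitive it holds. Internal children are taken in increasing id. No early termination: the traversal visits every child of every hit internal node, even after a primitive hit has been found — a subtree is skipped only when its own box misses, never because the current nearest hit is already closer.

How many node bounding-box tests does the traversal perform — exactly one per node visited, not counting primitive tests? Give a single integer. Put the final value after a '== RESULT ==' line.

Traverse from the root:
N0 x:[59/3,30] y:[71/3,112/3] z:[74/3,34] -> hit [74/3,30], descend [1, 4]
  N1 x:[59/3,30] y:[28,112/3] z:[74/3,101/3] -> hit [28,30], descend [5, 8]
    N5 x:[83/3,30] y:[29,95/3] z:[86/3,95/3] -> hit [29,30] leaf, test {P5(miss), P8@t=29}
    N8 x:[59/3,26] y:[28,112/3] z:[74/3,101/3] -> miss, prune
  N4 x:[20,25] y:[71/3,29] z:[77/3,34] -> miss, prune

order=[0, 1, 5, 8, 4]  |boxes|=5  |leaves|=1  hit=P8

== RESULT ==
5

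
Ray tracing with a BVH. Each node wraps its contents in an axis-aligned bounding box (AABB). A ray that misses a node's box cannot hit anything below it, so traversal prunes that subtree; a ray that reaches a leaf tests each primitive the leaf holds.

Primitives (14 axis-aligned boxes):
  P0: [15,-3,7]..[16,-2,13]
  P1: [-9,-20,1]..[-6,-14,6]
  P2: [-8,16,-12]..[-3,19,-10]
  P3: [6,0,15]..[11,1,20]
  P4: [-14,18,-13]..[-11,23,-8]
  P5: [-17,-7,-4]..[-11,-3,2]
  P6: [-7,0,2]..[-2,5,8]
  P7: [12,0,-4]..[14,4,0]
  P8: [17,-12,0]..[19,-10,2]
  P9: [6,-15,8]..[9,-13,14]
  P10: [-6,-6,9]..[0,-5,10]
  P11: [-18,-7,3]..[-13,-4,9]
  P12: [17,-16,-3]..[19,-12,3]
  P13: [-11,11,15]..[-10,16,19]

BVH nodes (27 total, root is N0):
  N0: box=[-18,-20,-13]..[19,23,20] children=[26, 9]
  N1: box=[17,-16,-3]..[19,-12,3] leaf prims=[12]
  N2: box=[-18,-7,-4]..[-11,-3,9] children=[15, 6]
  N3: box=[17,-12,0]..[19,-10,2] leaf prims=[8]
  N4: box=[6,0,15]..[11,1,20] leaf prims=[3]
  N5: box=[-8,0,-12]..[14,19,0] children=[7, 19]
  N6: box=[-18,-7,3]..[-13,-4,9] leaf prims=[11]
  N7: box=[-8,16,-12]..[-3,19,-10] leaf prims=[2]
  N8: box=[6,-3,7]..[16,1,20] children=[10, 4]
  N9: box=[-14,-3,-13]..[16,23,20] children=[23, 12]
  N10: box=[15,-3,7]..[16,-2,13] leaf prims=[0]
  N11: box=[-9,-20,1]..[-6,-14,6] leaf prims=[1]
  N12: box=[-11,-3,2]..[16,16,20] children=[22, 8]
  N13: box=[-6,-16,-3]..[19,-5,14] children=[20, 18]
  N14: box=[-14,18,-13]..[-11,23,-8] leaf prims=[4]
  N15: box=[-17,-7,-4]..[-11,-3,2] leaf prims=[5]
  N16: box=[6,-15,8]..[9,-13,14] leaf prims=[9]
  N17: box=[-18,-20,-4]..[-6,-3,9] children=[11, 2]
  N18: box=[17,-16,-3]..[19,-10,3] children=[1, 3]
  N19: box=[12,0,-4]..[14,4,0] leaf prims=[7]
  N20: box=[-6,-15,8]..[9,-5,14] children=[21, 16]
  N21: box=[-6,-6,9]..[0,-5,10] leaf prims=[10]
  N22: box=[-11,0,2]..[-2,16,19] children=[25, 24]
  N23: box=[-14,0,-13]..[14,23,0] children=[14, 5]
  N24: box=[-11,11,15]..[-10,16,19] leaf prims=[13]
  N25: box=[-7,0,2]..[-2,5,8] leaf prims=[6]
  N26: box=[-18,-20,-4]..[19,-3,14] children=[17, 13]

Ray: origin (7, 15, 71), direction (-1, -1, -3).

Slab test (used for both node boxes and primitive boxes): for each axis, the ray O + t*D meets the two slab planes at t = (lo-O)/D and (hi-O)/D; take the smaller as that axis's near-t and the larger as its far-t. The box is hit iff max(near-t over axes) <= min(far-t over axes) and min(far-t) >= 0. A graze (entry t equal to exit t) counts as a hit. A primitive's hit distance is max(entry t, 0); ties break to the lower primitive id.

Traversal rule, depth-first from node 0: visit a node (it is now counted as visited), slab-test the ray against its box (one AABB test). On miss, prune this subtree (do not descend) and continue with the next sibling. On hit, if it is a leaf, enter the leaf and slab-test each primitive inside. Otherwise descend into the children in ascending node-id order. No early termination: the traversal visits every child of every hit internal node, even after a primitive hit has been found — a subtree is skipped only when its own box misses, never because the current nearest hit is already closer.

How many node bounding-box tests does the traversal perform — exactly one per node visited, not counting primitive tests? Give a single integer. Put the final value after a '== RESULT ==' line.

Walk:
N0 x:[-12,25] y:[-8,35] z:[17,28] -> hit [17,25], descend [9, 26]
  N9 x:[-9,21] y:[-8,18] z:[17,28] -> hit [17,18], descend [12, 23]
    N12 x:[-9,18] y:[-1,18] z:[17,23] -> hit [17,18], descend [8, 22]
      N8 x:[-9,1] y:[14,18] z:[17,64/3] -> miss, prune
      N22 x:[9,18] y:[-1,15] z:[52/3,23] -> miss, prune
    N23 x:[-7,21] y:[-8,15] z:[71/3,28] -> miss, prune
  N26 x:[-12,25] y:[18,35] z:[19,25] -> hit [19,25], descend [13, 17]
    N13 x:[-12,13] y:[20,31] z:[19,74/3] -> miss, prune
    N17 x:[13,25] y:[18,35] z:[62/3,25] -> hit [62/3,25], descend [2, 11]
      N2 x:[18,25] y:[18,22] z:[62/3,25] -> hit [62/3,22], descend [6, 15]
        N6 x:[20,25] y:[19,22] z:[62/3,68/3] -> hit [62/3,22] leaf, test {P11@t=62/3}
        N15 x:[18,24] y:[18,22] z:[23,25] -> miss, prune
      N11 x:[13,16] y:[29,35] z:[65/3,70/3] -> miss, prune

order=[0, 9, 12, 8, 22, 23, 26, 13, 17, 2, 6, 15, 11]  |boxes|=13  |leaves|=1  hit=P11

== RESULT ==
13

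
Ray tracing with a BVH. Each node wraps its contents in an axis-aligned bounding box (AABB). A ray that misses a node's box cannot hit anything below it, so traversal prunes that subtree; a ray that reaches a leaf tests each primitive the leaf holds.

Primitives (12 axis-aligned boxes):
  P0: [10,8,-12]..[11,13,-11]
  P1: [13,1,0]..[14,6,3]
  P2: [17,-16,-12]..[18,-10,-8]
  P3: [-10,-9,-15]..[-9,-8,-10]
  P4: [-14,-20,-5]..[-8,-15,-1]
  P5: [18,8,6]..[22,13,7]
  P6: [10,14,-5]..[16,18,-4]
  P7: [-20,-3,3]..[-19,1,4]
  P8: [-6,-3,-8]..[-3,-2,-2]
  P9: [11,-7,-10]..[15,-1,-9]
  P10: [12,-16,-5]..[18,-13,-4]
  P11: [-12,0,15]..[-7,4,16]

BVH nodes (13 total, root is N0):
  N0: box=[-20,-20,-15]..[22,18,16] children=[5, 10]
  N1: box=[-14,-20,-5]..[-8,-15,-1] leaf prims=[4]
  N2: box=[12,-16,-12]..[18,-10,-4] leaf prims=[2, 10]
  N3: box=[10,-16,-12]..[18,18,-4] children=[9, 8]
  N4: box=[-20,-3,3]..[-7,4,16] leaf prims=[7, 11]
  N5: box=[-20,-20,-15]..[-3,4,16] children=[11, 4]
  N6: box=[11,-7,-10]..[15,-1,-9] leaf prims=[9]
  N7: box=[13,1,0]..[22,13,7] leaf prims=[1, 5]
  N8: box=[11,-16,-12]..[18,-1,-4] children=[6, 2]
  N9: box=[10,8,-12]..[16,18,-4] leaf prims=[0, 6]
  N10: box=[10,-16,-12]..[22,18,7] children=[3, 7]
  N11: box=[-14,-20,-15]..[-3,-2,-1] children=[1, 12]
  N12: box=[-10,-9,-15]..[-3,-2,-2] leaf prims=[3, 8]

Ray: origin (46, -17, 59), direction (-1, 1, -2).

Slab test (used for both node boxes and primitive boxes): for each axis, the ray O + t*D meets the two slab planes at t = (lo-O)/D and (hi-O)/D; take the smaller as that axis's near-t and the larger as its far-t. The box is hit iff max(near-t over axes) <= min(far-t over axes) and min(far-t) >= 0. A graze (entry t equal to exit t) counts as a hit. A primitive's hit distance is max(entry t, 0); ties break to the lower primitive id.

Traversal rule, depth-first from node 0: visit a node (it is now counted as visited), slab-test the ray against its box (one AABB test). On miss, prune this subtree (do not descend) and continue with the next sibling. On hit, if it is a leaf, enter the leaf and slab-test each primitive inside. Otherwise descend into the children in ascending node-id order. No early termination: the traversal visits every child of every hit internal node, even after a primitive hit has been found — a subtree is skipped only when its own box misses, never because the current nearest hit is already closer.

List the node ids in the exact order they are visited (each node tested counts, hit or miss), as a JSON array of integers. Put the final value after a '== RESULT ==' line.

Traverse from the root:
N0 x:[24,66] y:[-3,35] z:[43/2,37] -> hit [24,35], descend [5, 10]
  N5 x:[49,66] y:[-3,21] z:[43/2,37] -> miss, prune
  N10 x:[24,36] y:[1,35] z:[26,71/2] -> hit [26,35], descend [3, 7]
    N3 x:[28,36] y:[1,35] z:[63/2,71/2] -> hit [63/2,35], descend [8, 9]
      N8 x:[28,35] y:[1,16] z:[63/2,71/2] -> miss, prune
      N9 x:[30,36] y:[25,35] z:[63/2,71/2] -> hit [63/2,35] leaf, test {P0(miss), P6@t=63/2}
    N7 x:[24,33] y:[18,30] z:[26,59/2] -> hit [26,59/2] leaf, test {P1(miss), P5@t=26}

Summary -> nodes [0, 5, 10, 3, 8, 9, 7]; box-tests=7; leaf-entries=2; first=P5

== RESULT ==
[0, 5, 10, 3, 8, 9, 7]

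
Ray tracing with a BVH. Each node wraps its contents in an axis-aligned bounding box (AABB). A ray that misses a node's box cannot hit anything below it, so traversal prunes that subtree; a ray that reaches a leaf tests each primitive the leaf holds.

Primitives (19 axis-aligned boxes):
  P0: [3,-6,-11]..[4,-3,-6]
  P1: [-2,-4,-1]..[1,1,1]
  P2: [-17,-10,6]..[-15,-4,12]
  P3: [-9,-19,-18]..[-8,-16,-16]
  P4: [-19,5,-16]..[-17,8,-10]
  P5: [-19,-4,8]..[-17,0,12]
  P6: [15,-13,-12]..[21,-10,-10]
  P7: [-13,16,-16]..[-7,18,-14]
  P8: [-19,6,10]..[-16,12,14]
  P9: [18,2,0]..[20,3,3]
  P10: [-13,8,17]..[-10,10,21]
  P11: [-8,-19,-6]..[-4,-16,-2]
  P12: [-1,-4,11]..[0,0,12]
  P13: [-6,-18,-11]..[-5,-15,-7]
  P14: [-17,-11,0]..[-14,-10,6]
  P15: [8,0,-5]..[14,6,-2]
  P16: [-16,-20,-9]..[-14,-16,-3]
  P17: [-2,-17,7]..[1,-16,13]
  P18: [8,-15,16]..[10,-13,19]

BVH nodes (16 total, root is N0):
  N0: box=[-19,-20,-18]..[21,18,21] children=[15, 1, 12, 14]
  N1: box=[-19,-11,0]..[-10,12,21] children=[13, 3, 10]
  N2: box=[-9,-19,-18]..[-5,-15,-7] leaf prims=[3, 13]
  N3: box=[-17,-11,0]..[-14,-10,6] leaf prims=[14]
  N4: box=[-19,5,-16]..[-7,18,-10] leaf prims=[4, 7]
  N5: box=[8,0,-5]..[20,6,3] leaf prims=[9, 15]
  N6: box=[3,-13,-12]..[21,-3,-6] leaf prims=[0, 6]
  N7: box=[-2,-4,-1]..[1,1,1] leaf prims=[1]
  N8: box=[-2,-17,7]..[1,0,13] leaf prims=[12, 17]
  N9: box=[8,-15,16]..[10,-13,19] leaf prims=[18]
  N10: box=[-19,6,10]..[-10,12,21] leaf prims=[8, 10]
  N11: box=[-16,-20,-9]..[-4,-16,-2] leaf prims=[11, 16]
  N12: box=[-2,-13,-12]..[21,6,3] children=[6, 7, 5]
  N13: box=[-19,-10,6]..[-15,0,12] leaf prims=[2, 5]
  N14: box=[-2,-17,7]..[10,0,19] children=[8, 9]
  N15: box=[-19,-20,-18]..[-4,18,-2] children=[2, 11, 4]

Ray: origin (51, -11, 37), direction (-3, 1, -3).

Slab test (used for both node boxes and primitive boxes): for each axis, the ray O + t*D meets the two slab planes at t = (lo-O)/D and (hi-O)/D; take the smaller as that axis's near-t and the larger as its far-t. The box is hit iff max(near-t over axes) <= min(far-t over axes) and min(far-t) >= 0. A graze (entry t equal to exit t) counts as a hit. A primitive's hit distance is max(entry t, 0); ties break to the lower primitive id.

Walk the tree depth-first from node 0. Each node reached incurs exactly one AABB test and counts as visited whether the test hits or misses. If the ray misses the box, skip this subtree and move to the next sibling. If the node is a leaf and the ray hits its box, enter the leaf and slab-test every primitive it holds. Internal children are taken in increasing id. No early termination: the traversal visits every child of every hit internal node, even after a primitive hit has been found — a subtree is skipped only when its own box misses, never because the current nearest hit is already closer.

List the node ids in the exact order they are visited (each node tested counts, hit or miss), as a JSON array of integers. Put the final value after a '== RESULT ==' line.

Walk:
N0 x:[10,70/3] y:[-9,29] z:[16/3,55/3] -> hit [10,55/3], descend [1, 12, 14, 15]
  N1 x:[61/3,70/3] y:[0,23] z:[16/3,37/3] -> miss, prune
  N12 x:[10,53/3] y:[-2,17] z:[34/3,49/3] -> hit [34/3,49/3], descend [5, 6, 7]
    N5 x:[31/3,43/3] y:[11,17] z:[34/3,14] -> hit [34/3,14] leaf, test {P9(miss), P15@t=13}
    N6 x:[10,16] y:[-2,8] z:[43/3,49/3] -> miss, prune
    N7 x:[50/3,53/3] y:[7,12] z:[12,38/3] -> miss, prune
  N14 x:[41/3,53/3] y:[-6,11] z:[6,10] -> miss, prune
  N15 x:[55/3,70/3] y:[-9,29] z:[13,55/3] -> hit [55/3,55/3], descend [2, 4, 11]
    N2 x:[56/3,20] y:[-8,-4] z:[44/3,55/3] -> miss, prune
    N4 x:[58/3,70/3] y:[16,29] z:[47/3,53/3] -> miss, prune
    N11 x:[55/3,67/3] y:[-9,-5] z:[13,46/3] -> miss, prune

order=[0, 1, 12, 5, 6, 7, 14, 15, 2, 4, 11]  |boxes|=11  |leaves|=1  hit=P15

== RESULT ==
[0, 1, 12, 5, 6, 7, 14, 15, 2, 4, 11]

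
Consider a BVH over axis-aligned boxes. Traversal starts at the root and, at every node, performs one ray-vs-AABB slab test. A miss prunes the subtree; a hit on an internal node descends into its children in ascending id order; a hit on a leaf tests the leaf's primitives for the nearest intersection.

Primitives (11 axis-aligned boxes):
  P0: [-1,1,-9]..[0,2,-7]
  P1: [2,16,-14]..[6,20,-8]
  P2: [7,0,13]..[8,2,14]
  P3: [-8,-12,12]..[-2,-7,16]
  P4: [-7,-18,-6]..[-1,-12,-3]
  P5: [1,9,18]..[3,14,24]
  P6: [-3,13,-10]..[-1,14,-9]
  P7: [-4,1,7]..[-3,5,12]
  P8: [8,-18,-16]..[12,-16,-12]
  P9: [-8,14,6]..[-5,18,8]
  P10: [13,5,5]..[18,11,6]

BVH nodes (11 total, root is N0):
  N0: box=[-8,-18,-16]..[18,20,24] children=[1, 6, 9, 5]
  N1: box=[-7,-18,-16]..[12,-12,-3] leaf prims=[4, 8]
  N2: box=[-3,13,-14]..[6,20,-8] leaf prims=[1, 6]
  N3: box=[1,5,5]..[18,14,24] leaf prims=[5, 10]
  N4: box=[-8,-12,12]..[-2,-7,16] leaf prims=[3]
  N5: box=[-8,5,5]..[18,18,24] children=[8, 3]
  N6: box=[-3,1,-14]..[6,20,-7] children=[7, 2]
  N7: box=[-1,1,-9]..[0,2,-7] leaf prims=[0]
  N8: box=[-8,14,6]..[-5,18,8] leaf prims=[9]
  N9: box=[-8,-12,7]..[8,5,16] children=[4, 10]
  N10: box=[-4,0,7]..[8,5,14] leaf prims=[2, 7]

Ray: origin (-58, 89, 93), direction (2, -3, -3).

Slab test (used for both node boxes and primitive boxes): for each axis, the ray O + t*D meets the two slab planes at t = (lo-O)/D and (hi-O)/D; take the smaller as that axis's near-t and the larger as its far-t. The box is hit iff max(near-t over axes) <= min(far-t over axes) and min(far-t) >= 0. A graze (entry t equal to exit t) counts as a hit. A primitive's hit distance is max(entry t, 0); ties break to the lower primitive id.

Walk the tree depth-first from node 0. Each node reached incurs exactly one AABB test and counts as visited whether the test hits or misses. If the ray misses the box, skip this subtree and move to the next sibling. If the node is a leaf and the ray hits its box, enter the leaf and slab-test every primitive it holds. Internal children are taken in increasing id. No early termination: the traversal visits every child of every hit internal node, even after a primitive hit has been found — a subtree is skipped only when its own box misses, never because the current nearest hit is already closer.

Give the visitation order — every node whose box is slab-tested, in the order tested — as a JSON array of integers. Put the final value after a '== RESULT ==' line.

Trace the traversal:
N0 x:[25,38] y:[23,107/3] z:[23,109/3] -> hit [25,107/3], descend [1, 5, 6, 9]
  N1 x:[51/2,35] y:[101/3,107/3] z:[32,109/3] -> hit [101/3,35] leaf, test {P4(miss), P8@t=35}
  N5 x:[25,38] y:[71/3,28] z:[23,88/3] -> hit [25,28], descend [3, 8]
    N3 x:[59/2,38] y:[25,28] z:[23,88/3] -> miss, prune
    N8 x:[25,53/2] y:[71/3,25] z:[85/3,29] -> miss, prune
  N6 x:[55/2,32] y:[23,88/3] z:[100/3,107/3] -> miss, prune
  N9 x:[25,33] y:[28,101/3] z:[77/3,86/3] -> hit [28,86/3], descend [4, 10]
    N4 x:[25,28] y:[32,101/3] z:[77/3,27] -> miss, prune
    N10 x:[27,33] y:[28,89/3] z:[79/3,86/3] -> hit [28,86/3] leaf, test {P2(miss), P7(miss)}

order=[0, 1, 5, 3, 8, 6, 9, 4, 10]  |boxes|=9  |leaves|=2  hit=P8

== RESULT ==
[0, 1, 5, 3, 8, 6, 9, 4, 10]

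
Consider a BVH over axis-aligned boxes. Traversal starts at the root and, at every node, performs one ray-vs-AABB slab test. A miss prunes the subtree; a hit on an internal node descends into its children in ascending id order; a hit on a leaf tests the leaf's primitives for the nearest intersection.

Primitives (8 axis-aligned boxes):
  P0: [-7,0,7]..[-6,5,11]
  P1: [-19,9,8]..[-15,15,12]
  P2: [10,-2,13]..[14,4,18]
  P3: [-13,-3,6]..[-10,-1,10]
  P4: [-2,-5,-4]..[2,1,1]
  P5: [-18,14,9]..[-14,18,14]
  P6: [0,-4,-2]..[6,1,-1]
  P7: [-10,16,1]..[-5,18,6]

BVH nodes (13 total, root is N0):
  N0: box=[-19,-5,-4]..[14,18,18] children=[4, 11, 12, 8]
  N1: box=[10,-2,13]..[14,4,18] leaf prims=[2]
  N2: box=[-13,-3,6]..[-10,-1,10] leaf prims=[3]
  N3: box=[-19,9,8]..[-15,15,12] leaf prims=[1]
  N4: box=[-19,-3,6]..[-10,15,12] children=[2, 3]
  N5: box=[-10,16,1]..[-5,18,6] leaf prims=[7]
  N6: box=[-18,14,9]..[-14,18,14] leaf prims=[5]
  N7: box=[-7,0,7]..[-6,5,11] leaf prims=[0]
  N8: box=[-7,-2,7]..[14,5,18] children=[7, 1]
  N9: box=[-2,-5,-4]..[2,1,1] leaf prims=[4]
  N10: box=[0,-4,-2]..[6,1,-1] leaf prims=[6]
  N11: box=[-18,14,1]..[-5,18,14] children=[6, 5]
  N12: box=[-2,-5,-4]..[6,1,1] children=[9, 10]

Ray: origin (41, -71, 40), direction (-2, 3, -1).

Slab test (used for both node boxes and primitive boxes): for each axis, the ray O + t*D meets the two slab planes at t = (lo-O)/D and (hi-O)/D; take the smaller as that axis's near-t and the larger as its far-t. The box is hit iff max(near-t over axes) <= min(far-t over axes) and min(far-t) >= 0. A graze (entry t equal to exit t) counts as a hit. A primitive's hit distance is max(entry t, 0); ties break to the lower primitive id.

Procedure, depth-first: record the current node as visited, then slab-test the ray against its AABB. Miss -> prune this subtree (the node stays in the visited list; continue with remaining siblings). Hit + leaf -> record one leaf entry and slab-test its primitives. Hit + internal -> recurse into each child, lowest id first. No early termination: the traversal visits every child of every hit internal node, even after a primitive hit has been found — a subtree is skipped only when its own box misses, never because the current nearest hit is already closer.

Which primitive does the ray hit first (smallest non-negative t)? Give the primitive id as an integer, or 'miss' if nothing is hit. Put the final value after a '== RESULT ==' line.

Walk:
N0 x:[27/2,30] y:[22,89/3] z:[22,44] -> hit [22,89/3], descend [4, 8, 11, 12]
  N4 x:[51/2,30] y:[68/3,86/3] z:[28,34] -> hit [28,86/3], descend [2, 3]
    N2 x:[51/2,27] y:[68/3,70/3] z:[30,34] -> miss, prune
    N3 x:[28,30] y:[80/3,86/3] z:[28,32] -> hit [28,86/3] leaf, test {P1@t=28}
  N8 x:[27/2,24] y:[23,76/3] z:[22,33] -> hit [23,24], descend [1, 7]
    N1 x:[27/2,31/2] y:[23,25] z:[22,27] -> miss, prune
    N7 x:[47/2,24] y:[71/3,76/3] z:[29,33] -> miss, prune
  N11 x:[23,59/2] y:[85/3,89/3] z:[26,39] -> hit [85/3,59/2], descend [5, 6]
    N5 x:[23,51/2] y:[29,89/3] z:[34,39] -> miss, prune
    N6 x:[55/2,59/2] y:[85/3,89/3] z:[26,31] -> hit [85/3,59/2] leaf, test {P5@t=85/3}
  N12 x:[35/2,43/2] y:[22,24] z:[39,44] -> miss, prune

order=[0, 4, 2, 3, 8, 1, 7, 11, 5, 6, 12]  |boxes|=11  |leaves|=2  hit=P1

== RESULT ==
1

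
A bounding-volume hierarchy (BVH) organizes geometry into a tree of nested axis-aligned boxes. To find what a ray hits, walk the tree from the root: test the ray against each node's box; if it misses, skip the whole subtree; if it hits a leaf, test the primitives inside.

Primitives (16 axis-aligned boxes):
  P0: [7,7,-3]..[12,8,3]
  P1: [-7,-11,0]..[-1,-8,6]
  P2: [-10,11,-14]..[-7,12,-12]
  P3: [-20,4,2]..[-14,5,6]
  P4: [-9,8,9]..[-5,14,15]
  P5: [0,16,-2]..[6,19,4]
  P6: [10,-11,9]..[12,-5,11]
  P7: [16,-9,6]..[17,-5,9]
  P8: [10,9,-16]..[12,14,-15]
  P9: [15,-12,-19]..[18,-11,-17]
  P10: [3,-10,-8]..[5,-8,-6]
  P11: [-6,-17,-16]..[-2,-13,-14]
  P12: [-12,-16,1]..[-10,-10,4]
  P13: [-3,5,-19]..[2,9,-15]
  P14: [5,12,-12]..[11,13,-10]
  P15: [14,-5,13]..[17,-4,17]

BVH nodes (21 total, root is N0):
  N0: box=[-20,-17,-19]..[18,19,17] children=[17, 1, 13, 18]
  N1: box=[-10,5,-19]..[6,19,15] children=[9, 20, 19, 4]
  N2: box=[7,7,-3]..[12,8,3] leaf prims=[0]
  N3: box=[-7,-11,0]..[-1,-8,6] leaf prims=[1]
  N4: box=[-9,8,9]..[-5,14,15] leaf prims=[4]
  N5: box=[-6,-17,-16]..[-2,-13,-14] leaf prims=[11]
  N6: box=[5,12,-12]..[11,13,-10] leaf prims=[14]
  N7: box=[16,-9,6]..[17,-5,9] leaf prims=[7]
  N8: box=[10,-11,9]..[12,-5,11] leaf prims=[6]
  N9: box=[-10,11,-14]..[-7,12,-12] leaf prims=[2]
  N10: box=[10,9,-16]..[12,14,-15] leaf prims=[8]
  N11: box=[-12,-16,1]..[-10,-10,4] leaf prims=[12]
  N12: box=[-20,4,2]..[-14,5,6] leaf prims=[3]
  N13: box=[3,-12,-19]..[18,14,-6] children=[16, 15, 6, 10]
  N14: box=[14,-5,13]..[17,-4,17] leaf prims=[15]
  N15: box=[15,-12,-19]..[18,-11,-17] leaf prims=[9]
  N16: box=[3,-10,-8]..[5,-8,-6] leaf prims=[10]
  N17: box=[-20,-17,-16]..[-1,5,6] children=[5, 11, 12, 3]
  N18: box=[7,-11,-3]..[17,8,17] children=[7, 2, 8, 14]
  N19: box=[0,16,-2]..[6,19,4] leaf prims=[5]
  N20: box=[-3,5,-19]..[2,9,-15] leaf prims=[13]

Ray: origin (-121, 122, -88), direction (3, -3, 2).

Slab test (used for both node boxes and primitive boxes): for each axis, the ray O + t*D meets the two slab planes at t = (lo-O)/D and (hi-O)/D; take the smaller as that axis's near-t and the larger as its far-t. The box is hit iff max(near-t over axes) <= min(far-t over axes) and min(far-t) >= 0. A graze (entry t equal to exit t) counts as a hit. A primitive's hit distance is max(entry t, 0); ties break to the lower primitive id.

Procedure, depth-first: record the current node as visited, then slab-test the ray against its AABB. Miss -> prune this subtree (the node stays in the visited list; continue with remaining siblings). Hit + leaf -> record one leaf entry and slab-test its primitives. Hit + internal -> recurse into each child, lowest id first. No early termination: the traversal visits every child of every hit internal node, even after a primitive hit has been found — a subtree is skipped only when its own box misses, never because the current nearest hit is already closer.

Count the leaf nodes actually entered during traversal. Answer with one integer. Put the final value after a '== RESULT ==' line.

Traverse from the root:
N0 x:[101/3,139/3] y:[103/3,139/3] z:[69/2,105/2] -> hit [69/2,139/3], descend [1, 13, 17, 18]
  N1 x:[37,127/3] y:[103/3,39] z:[69/2,103/2] -> hit [37,39], descend [4, 9, 19, 20]
    N4 x:[112/3,116/3] y:[36,38] z:[97/2,103/2] -> miss, prune
    N9 x:[37,38] y:[110/3,37] z:[37,38] -> hit [37,37] leaf, test {P2@t=37}
    N19 x:[121/3,127/3] y:[103/3,106/3] z:[43,46] -> miss, prune
    N20 x:[118/3,41] y:[113/3,39] z:[69/2,73/2] -> miss, prune
  N13 x:[124/3,139/3] y:[36,134/3] z:[69/2,41] -> miss, prune
  N17 x:[101/3,40] y:[39,139/3] z:[36,47] -> hit [39,40], descend [3, 5, 11, 12]
    N3 x:[38,40] y:[130/3,133/3] z:[44,47] -> miss, prune
    N5 x:[115/3,119/3] y:[45,139/3] z:[36,37] -> miss, prune
    N11 x:[109/3,37] y:[44,46] z:[89/2,46] -> miss, prune
    N12 x:[101/3,107/3] y:[39,118/3] z:[45,47] -> miss, prune
  N18 x:[128/3,46] y:[38,133/3] z:[85/2,105/2] -> hit [128/3,133/3], descend [2, 7, 8, 14]
    N2 x:[128/3,133/3] y:[38,115/3] z:[85/2,91/2] -> miss, prune
    N7 x:[137/3,46] y:[127/3,131/3] z:[47,97/2] -> miss, prune
    N8 x:[131/3,133/3] y:[127/3,133/3] z:[97/2,99/2] -> miss, prune
    N14 x:[45,46] y:[42,127/3] z:[101/2,105/2] -> miss, prune

17 AABB tests over nodes [0, 1, 4, 9, 19, 20, 13, 17, 3, 5, 11, 12, 18, 2, 7, 8, 14]; 1 leaf entered; closest P2.

== RESULT ==
1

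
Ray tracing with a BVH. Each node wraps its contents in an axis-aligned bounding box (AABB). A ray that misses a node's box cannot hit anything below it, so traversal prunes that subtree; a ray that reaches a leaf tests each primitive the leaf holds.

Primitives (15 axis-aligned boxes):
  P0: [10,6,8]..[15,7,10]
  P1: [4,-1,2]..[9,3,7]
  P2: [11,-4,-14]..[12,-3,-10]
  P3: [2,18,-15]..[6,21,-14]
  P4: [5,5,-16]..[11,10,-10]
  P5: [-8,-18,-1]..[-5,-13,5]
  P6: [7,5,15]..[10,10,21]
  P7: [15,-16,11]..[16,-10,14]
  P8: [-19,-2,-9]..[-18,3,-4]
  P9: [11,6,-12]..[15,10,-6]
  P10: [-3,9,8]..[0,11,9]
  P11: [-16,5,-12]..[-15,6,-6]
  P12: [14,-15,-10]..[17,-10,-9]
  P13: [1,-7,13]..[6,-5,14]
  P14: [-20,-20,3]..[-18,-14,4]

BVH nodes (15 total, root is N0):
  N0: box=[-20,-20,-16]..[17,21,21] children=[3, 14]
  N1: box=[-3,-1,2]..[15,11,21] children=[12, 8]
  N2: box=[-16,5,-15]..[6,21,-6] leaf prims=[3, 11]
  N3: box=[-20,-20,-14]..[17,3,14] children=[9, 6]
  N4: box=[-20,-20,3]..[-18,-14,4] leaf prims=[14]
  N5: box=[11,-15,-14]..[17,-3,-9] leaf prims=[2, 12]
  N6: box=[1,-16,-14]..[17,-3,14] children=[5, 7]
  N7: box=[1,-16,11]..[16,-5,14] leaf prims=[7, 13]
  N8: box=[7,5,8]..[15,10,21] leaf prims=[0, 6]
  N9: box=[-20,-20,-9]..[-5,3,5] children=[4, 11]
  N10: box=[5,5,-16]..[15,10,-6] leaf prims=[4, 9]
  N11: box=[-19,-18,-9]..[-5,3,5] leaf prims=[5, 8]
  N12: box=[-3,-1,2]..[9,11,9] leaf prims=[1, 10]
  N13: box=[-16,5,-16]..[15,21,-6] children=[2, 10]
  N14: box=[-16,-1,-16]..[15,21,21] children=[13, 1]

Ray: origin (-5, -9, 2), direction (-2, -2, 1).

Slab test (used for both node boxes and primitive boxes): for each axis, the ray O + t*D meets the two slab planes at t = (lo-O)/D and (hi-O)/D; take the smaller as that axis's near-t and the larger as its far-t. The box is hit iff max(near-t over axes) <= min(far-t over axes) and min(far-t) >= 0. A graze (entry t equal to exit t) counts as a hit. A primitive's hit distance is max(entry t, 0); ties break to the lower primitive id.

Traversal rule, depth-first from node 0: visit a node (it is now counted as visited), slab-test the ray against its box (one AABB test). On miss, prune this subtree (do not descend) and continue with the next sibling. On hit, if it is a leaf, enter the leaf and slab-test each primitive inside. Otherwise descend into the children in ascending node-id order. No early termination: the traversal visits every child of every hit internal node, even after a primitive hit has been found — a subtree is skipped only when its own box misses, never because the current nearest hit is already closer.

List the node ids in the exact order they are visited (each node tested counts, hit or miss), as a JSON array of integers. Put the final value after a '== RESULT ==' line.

Walk:
N0 x:[-11,15/2] y:[-15,11/2] z:[-18,19] -> hit [-11,11/2], descend [3, 14]
  N3 x:[-11,15/2] y:[-6,11/2] z:[-16,12] -> hit [-6,11/2], descend [6, 9]
    N6 x:[-11,-3] y:[-3,7/2] z:[-16,12] -> miss, prune
    N9 x:[0,15/2] y:[-6,11/2] z:[-11,3] -> hit [0,3], descend [4, 11]
      N4 x:[13/2,15/2] y:[5/2,11/2] z:[1,2] -> miss, prune
      N11 x:[0,7] y:[-6,9/2] z:[-11,3] -> hit [0,3] leaf, test {P5(miss), P8(miss)}
  N14 x:[-10,11/2] y:[-15,-4] z:[-18,19] -> miss, prune

7 AABB tests over nodes [0, 3, 6, 9, 4, 11, 14]; 1 leaf entered; closest miss.

== RESULT ==
[0, 3, 6, 9, 4, 11, 14]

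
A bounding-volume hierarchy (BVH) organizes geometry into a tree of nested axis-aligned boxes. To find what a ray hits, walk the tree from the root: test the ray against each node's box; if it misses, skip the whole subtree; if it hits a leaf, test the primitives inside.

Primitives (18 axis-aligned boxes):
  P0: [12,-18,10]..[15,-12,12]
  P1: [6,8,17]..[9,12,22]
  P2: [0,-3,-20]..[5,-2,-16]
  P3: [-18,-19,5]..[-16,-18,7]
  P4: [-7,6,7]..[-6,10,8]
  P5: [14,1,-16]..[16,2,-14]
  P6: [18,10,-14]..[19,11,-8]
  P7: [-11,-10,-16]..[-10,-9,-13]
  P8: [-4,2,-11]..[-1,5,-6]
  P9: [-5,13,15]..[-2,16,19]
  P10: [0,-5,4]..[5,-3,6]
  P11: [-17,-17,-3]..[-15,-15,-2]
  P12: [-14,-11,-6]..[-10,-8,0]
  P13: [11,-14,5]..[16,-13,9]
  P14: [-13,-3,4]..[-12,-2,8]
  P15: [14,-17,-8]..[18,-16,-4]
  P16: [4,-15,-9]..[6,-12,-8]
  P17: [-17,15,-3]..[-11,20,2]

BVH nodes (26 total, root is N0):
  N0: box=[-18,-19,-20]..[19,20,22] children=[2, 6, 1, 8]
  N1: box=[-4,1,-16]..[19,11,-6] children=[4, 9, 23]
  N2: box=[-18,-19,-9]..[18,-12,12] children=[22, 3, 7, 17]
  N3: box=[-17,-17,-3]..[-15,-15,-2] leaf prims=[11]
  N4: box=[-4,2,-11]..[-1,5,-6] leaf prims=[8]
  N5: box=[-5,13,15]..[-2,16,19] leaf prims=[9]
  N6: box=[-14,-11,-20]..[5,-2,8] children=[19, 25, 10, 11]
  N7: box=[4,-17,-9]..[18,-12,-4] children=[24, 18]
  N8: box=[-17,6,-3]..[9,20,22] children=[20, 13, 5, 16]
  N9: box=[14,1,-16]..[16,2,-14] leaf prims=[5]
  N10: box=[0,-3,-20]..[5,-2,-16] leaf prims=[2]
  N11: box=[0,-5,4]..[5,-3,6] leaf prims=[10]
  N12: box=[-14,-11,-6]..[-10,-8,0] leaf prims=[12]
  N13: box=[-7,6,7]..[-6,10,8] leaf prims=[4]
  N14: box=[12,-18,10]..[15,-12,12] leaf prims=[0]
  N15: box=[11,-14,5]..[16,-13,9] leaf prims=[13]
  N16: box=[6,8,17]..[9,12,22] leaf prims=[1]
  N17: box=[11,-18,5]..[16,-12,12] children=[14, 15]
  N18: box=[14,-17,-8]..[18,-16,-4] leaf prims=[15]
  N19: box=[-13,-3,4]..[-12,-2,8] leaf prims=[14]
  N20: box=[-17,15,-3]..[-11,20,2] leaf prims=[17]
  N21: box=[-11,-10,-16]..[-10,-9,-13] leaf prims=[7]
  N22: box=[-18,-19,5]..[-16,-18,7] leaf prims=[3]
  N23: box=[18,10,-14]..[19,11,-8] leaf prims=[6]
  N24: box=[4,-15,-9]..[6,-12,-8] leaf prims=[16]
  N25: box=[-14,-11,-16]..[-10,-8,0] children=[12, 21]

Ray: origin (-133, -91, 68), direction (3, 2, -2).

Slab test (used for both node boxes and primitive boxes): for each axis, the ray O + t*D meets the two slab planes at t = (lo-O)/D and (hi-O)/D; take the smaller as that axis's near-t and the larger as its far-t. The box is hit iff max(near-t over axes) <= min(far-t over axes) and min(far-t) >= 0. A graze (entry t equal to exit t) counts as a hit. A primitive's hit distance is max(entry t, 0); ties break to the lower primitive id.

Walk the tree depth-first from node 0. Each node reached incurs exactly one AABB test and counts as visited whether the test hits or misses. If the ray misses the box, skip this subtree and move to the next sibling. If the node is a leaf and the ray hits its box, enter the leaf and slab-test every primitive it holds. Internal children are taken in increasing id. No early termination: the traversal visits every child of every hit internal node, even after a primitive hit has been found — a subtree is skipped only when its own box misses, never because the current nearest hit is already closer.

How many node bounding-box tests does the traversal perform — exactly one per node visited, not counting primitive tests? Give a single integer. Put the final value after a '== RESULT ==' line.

Traverse from the root:
N0 x:[115/3,152/3] y:[36,111/2] z:[23,44] -> hit [115/3,44], descend [1, 2, 6, 8]
  N1 x:[43,152/3] y:[46,51] z:[37,42] -> miss, prune
  N2 x:[115/3,151/3] y:[36,79/2] z:[28,77/2] -> hit [115/3,77/2], descend [3, 7, 17, 22]
    N3 x:[116/3,118/3] y:[37,38] z:[35,71/2] -> miss, prune
    N7 x:[137/3,151/3] y:[37,79/2] z:[36,77/2] -> miss, prune
    N17 x:[48,149/3] y:[73/2,79/2] z:[28,63/2] -> miss, prune
    N22 x:[115/3,39] y:[36,73/2] z:[61/2,63/2] -> miss, prune
  N6 x:[119/3,46] y:[40,89/2] z:[30,44] -> hit [40,44], descend [10, 11, 19, 25]
    N10 x:[133/3,46] y:[44,89/2] z:[42,44] -> miss, prune
    N11 x:[133/3,46] y:[43,44] z:[31,32] -> miss, prune
    N19 x:[40,121/3] y:[44,89/2] z:[30,32] -> miss, prune
    N25 x:[119/3,41] y:[40,83/2] z:[34,42] -> hit [40,41], descend [12, 21]
      N12 x:[119/3,41] y:[40,83/2] z:[34,37] -> miss, prune
      N21 x:[122/3,41] y:[81/2,41] z:[81/2,42] -> hit [122/3,41] leaf, test {P7@t=122/3}
  N8 x:[116/3,142/3] y:[97/2,111/2] z:[23,71/2] -> miss, prune

Summary -> nodes [0, 1, 2, 3, 7, 17, 22, 6, 10, 11, 19, 25, 12, 21, 8]; box-tests=15; leaf-entries=1; first=P7

== RESULT ==
15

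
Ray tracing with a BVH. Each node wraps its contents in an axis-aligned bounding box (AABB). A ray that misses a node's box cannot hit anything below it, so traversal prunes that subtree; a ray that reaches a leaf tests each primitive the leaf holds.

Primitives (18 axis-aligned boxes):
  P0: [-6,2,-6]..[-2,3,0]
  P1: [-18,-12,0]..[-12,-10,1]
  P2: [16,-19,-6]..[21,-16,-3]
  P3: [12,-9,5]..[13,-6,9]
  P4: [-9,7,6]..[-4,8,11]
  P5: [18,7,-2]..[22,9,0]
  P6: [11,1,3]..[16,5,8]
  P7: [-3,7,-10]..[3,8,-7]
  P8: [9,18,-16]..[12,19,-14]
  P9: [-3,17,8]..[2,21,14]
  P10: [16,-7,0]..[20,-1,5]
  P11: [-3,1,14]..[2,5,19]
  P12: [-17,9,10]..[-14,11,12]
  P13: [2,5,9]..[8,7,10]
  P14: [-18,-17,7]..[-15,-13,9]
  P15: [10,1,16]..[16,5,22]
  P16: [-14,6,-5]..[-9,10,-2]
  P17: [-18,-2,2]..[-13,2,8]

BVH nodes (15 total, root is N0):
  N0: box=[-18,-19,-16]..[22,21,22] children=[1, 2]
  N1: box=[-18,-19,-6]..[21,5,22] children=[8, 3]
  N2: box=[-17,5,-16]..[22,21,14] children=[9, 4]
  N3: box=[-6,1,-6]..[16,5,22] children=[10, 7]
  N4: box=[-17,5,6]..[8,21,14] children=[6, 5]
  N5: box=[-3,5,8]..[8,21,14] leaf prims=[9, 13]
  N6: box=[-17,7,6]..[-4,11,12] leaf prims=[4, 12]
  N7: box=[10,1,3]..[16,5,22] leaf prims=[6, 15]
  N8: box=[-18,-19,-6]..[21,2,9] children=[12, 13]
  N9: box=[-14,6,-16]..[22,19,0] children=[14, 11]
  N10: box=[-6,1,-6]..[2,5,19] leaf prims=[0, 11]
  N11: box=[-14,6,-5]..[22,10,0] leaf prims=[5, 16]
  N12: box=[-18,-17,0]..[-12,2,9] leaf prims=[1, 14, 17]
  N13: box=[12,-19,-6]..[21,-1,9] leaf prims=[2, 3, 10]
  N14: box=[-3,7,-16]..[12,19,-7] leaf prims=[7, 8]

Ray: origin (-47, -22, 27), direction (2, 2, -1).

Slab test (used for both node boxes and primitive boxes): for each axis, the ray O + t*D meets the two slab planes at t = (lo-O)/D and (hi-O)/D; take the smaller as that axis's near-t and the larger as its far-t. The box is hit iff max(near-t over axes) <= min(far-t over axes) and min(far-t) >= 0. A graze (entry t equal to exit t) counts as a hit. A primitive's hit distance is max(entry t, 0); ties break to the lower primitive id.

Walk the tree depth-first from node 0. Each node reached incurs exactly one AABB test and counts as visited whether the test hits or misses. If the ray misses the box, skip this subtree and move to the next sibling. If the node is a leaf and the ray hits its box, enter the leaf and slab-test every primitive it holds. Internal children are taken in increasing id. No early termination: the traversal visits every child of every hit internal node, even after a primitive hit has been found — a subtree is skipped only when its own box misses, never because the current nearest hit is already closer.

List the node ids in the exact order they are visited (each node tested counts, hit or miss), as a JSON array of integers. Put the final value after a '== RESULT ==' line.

Walk:
N0 x:[29/2,69/2] y:[3/2,43/2] z:[5,43] -> hit [29/2,43/2], descend [1, 2]
  N1 x:[29/2,34] y:[3/2,27/2] z:[5,33] -> miss, prune
  N2 x:[15,69/2] y:[27/2,43/2] z:[13,43] -> hit [15,43/2], descend [4, 9]
    N4 x:[15,55/2] y:[27/2,43/2] z:[13,21] -> hit [15,21], descend [5, 6]
      N5 x:[22,55/2] y:[27/2,43/2] z:[13,19] -> miss, prune
      N6 x:[15,43/2] y:[29/2,33/2] z:[15,21] -> hit [15,33/2] leaf, test {P4(miss), P12@t=31/2}
    N9 x:[33/2,69/2] y:[14,41/2] z:[27,43] -> miss, prune

Summary -> nodes [0, 1, 2, 4, 5, 6, 9]; box-tests=7; leaf-entries=1; first=P12

== RESULT ==
[0, 1, 2, 4, 5, 6, 9]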